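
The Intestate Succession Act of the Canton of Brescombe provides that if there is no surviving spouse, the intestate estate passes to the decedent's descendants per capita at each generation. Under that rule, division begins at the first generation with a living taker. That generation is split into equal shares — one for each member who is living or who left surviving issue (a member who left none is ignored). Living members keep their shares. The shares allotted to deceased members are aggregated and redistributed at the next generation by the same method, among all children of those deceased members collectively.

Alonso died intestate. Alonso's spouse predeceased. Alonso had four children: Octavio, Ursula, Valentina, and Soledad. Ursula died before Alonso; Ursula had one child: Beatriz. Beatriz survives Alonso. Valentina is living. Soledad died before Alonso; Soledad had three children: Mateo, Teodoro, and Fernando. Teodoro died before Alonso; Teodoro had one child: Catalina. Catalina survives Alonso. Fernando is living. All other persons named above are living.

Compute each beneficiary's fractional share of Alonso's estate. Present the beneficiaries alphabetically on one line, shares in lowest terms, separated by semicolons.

Beatriz 1/8; Catalina 1/8; Fernando 1/8; Mateo 1/8; Octavio 1/4; Valentina 1/4

There is no surviving spouse, so the entire estate passes to Alonso's descendants per capita at each generation.
At generation 1 (Octavio, Ursula, Valentina, Soledad) there are 4 shares of (1)/4 = 1/4 each.
Living: Octavio and Valentina — each takes 1/4.
Deceased: Ursula and Soledad. Their combined 1/2 is pooled and carried to generation 2.
At generation 2 (Beatriz, Mateo, Teodoro, Fernando) there are 4 shares of (1/2)/4 = 1/8 each.
Living: Beatriz, Mateo, and Fernando — each takes 1/8.
Deceased: Teodoro. That 1/8 share is carried to generation 3.
At generation 3 (Catalina) there are 1 shares of (1/8)/1 = 1/8 each.
Living: Catalina — each takes 1/8.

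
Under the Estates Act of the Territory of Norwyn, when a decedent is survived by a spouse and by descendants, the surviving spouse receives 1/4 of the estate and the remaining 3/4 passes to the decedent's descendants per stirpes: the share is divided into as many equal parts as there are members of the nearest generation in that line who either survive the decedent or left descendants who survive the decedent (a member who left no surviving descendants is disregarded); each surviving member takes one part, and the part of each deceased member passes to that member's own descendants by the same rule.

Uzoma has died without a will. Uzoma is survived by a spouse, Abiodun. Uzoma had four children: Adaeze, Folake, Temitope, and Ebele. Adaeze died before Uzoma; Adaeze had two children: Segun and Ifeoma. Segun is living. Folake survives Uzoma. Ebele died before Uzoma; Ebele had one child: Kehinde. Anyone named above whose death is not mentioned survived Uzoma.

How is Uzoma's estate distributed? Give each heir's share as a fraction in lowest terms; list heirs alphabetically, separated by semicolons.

Abiodun 1/4; Folake 3/16; Ifeoma 3/32; Kehinde 3/16; Segun 3/32; Temitope 3/16

Abiodun, as surviving spouse, takes 1/4.
The remaining 3/4 passes to Uzoma's descendants per stirpes.
The 3/4 is divided into 4 equal shares of 3/16 among Adaeze, Folake, Temitope, Ebele.
Adaeze predeceased; the 3/16 allotted to Adaeze's branch passes to Adaeze's issue by representation.
The 3/16 is divided into 2 equal shares of 3/32 among Segun, Ifeoma.
Segun is living and takes 3/32.
Ifeoma is living and takes 3/32.
Folake is living and takes 3/16.
Temitope is living and takes 3/16.
Ebele predeceased; the 3/16 allotted to Ebele's branch passes to Ebele's issue by representation.
Kehinde is the sole taker at this level and receives the full 3/16.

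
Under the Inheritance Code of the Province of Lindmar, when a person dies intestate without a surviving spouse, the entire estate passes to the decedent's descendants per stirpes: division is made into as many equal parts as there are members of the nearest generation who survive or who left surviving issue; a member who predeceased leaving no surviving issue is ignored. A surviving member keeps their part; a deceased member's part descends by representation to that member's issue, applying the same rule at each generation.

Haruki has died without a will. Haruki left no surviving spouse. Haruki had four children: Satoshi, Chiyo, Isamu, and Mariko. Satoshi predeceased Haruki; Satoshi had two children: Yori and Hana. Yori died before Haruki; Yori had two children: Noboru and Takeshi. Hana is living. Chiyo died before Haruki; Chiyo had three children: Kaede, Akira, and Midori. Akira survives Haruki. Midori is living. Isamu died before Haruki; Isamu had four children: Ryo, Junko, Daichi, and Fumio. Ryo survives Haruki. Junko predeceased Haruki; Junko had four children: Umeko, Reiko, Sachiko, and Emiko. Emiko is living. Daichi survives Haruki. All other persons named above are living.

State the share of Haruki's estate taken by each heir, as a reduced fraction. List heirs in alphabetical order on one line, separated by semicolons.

Akira 1/12; Daichi 1/16; Emiko 1/64; Fumio 1/16; Hana 1/8; Kaede 1/12; Mariko 1/4; Midori 1/12; Noboru 1/16; Reiko 1/64; Ryo 1/16; Sachiko 1/64; Takeshi 1/16; Umeko 1/64

There is no surviving spouse, so the entire estate passes to Haruki's descendants per stirpes.
The estate is divided into 4 equal shares of 1/4 among Satoshi, Chiyo, Isamu, Mariko.
Satoshi predeceased; the 1/4 allotted to Satoshi's branch passes to Satoshi's issue by representation.
The 1/4 is divided into 2 equal shares of 1/8 among Yori, Hana.
Yori predeceased; the 1/8 allotted to Yori's branch passes to Yori's issue by representation.
The 1/8 is divided into 2 equal shares of 1/16 among Noboru, Takeshi.
Noboru is living and takes 1/16.
Takeshi is living and takes 1/16.
Hana is living and takes 1/8.
Chiyo predeceased; the 1/4 allotted to Chiyo's branch passes to Chiyo's issue by representation.
The 1/4 is divided into 3 equal shares of 1/12 among Kaede, Akira, Midori.
Kaede is living and takes 1/12.
Akira is living and takes 1/12.
Midori is living and takes 1/12.
Isamu predeceased; the 1/4 allotted to Isamu's branch passes to Isamu's issue by representation.
The 1/4 is divided into 4 equal shares of 1/16 among Ryo, Junko, Daichi, Fumio.
Ryo is living and takes 1/16.
Junko predeceased; the 1/16 allotted to Junko's branch passes to Junko's issue by representation.
The 1/16 is divided into 4 equal shares of 1/64 among Umeko, Reiko, Sachiko, Emiko.
Umeko is living and takes 1/64.
Reiko is living and takes 1/64.
Sachiko is living and takes 1/64.
Emiko is living and takes 1/64.
Daichi is living and takes 1/16.
Fumio is living and takes 1/16.
Mariko is living and takes 1/4.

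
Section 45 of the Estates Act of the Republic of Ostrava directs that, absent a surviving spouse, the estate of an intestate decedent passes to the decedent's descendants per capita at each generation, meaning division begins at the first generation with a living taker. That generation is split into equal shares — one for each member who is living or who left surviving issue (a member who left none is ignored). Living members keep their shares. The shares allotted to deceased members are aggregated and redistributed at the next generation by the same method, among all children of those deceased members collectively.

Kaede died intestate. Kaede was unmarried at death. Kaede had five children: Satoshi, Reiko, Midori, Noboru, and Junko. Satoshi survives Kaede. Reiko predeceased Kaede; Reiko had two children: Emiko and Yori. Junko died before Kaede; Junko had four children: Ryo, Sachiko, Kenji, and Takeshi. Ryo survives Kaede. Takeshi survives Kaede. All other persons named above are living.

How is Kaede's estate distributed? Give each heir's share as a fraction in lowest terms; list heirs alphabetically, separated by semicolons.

Emiko 1/15; Kenji 1/15; Midori 1/5; Noboru 1/5; Ryo 1/15; Sachiko 1/15; Satoshi 1/5; Takeshi 1/15; Yori 1/15

There is no surviving spouse, so the entire estate passes to Kaede's descendants per capita at each generation.
At generation 1 (Satoshi, Reiko, Midori, Noboru, Junko) there are 5 shares of (1)/5 = 1/5 each.
Living: Satoshi, Midori, and Noboru — each takes 1/5.
Deceased: Reiko and Junko. Their combined 2/5 is pooled and carried to generation 2.
At generation 2 (Emiko, Yori, Ryo, Sachiko, Kenji, Takeshi) there are 6 shares of (2/5)/6 = 1/15 each.
Living: Emiko, Yori, Ryo, Sachiko, Kenji, and Takeshi — each takes 1/15.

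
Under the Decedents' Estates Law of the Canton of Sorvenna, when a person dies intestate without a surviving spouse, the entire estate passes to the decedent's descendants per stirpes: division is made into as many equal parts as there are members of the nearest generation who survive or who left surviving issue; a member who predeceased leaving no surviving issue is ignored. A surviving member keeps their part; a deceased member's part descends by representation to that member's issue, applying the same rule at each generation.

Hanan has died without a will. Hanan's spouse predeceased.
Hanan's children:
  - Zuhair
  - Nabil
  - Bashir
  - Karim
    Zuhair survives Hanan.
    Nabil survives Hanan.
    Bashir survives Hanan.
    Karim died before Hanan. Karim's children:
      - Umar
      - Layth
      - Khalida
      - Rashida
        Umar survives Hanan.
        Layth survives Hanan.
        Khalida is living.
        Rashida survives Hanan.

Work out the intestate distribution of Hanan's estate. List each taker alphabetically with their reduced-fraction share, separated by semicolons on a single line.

There is no surviving spouse, so the entire estate passes to Hanan's descendants per stirpes.
The estate is divided into 4 equal shares of 1/4 among Zuhair, Nabil, Bashir, Karim.
Zuhair is living and takes 1/4.
Nabil is living and takes 1/4.
Bashir is living and takes 1/4.
Karim predeceased; the 1/4 allotted to Karim's branch passes to Karim's issue by representation.
The 1/4 is divided into 4 equal shares of 1/16 among Umar, Layth, Khalida, Rashida.
Umar is living and takes 1/16.
Layth is living and takes 1/16.
Khalida is living and takes 1/16.
Rashida is living and takes 1/16.

Bashir 1/4; Khalida 1/16; Layth 1/16; Nabil 1/4; Rashida 1/16; Umar 1/16; Zuhair 1/4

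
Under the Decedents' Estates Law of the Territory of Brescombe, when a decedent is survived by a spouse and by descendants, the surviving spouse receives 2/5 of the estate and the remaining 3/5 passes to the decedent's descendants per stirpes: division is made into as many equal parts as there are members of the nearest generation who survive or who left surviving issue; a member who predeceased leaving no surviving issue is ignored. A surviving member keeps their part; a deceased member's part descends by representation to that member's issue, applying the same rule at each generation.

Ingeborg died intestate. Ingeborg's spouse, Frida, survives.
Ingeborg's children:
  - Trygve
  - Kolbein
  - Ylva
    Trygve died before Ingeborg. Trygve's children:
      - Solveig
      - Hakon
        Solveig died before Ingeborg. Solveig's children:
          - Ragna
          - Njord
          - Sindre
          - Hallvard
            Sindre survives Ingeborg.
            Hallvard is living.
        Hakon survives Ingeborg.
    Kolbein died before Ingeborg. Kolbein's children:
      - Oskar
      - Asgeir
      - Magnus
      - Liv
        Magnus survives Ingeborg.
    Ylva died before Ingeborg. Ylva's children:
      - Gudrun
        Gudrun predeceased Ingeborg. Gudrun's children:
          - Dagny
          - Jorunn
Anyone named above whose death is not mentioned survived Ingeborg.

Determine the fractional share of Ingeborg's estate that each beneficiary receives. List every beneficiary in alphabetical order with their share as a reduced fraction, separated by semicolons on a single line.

Asgeir 1/20; Dagny 1/10; Frida 2/5; Hakon 1/10; Hallvard 1/40; Jorunn 1/10; Liv 1/20; Magnus 1/20; Njord 1/40; Oskar 1/20; Ragna 1/40; Sindre 1/40

Frida, as surviving spouse, takes 2/5.
The remaining 3/5 passes to Ingeborg's descendants per stirpes.
The 3/5 is divided into 3 equal shares of 1/5 among Trygve, Kolbein, Ylva.
Trygve predeceased; the 1/5 allotted to Trygve's branch passes to Trygve's issue by representation.
The 1/5 is divided into 2 equal shares of 1/10 among Solveig, Hakon.
Solveig predeceased; the 1/10 allotted to Solveig's branch passes to Solveig's issue by representation.
The 1/10 is divided into 4 equal shares of 1/40 among Ragna, Njord, Sindre, Hallvard.
Ragna is living and takes 1/40.
Njord is living and takes 1/40.
Sindre is living and takes 1/40.
Hallvard is living and takes 1/40.
Hakon is living and takes 1/10.
Kolbein predeceased; the 1/5 allotted to Kolbein's branch passes to Kolbein's issue by representation.
The 1/5 is divided into 4 equal shares of 1/20 among Oskar, Asgeir, Magnus, Liv.
Oskar is living and takes 1/20.
Asgeir is living and takes 1/20.
Magnus is living and takes 1/20.
Liv is living and takes 1/20.
Ylva predeceased; the 1/5 allotted to Ylva's branch passes to Ylva's issue by representation.
Gudrun's line is the sole branch at this level, so the full 1/5 passes to Gudrun's issue by representation.
The 1/5 is divided into 2 equal shares of 1/10 among Dagny, Jorunn.
Dagny is living and takes 1/10.
Jorunn is living and takes 1/10.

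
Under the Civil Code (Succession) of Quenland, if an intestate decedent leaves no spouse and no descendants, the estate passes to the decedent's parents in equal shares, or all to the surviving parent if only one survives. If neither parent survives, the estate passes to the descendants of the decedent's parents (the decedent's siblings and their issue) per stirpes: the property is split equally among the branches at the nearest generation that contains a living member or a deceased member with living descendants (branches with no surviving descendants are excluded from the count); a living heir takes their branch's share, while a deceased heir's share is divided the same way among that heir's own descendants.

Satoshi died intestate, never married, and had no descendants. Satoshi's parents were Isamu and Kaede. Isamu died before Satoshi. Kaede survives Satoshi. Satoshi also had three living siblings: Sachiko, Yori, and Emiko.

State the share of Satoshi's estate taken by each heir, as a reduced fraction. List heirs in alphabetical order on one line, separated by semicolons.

Kaede 1

Only one parent, Kaede, survives, so Kaede takes the entire estate. The siblings take nothing because a surviving parent has priority.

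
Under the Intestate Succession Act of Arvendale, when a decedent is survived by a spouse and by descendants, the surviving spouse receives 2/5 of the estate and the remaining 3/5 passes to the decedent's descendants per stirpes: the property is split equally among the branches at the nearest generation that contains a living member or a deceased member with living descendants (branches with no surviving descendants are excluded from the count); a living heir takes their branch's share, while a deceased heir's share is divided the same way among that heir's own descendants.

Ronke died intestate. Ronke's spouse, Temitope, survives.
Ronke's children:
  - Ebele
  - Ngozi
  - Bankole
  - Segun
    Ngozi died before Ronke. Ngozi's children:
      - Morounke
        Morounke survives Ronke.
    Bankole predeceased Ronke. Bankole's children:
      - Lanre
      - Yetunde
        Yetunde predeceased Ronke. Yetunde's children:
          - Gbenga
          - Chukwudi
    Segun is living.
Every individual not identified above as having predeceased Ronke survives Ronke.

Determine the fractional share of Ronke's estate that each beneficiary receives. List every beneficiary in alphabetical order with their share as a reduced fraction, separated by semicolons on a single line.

Chukwudi 3/80; Ebele 3/20; Gbenga 3/80; Lanre 3/40; Morounke 3/20; Segun 3/20; Temitope 2/5

Temitope, as surviving spouse, takes 2/5.
The remaining 3/5 passes to Ronke's descendants per stirpes.
The 3/5 is divided into 4 equal shares of 3/20 among Ebele, Ngozi, Bankole, Segun.
Ebele is living and takes 3/20.
Ngozi predeceased; the 3/20 allotted to Ngozi's branch passes to Ngozi's issue by representation.
Morounke is the sole taker at this level and receives the full 3/20.
Bankole predeceased; the 3/20 allotted to Bankole's branch passes to Bankole's issue by representation.
The 3/20 is divided into 2 equal shares of 3/40 among Lanre, Yetunde.
Lanre is living and takes 3/40.
Yetunde predeceased; the 3/40 allotted to Yetunde's branch passes to Yetunde's issue by representation.
The 3/40 is divided into 2 equal shares of 3/80 among Gbenga, Chukwudi.
Gbenga is living and takes 3/80.
Chukwudi is living and takes 3/80.
Segun is living and takes 3/20.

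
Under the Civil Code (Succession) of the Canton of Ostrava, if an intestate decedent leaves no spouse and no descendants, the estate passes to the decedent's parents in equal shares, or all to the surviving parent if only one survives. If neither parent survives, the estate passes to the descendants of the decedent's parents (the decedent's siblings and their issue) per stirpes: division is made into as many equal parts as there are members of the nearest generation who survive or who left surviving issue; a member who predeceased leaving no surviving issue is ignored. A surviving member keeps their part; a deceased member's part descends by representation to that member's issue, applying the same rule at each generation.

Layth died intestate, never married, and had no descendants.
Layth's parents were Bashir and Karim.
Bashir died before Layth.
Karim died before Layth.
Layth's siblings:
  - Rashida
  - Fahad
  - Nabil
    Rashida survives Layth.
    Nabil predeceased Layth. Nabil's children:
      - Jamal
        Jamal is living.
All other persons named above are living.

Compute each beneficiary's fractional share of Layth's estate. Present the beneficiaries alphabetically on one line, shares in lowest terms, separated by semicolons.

Neither parent survives and there are no descendants, so the estate passes to Layth's siblings and their issue per stirpes.
The estate is divided into 3 equal shares of 1/3 among Rashida, Fahad, Nabil.
Rashida is living and takes 1/3.
Fahad is living and takes 1/3.
Nabil predeceased; the 1/3 allotted to Nabil's branch passes to Nabil's issue by representation.
Jamal is the sole taker at this level and receives the full 1/3.

Fahad 1/3; Jamal 1/3; Rashida 1/3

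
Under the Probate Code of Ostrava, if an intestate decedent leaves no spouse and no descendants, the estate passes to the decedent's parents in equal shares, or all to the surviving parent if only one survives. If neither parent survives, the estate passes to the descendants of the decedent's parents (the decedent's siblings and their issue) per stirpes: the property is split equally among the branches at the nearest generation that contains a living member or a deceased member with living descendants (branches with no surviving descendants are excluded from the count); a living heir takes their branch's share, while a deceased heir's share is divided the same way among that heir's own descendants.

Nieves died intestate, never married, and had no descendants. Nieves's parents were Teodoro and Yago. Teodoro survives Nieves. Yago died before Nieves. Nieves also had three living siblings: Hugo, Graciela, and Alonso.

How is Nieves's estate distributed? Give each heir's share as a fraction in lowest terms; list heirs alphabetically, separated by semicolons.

Teodoro 1

Only one parent, Teodoro, survives, so Teodoro takes the entire estate. The siblings take nothing because a surviving parent has priority.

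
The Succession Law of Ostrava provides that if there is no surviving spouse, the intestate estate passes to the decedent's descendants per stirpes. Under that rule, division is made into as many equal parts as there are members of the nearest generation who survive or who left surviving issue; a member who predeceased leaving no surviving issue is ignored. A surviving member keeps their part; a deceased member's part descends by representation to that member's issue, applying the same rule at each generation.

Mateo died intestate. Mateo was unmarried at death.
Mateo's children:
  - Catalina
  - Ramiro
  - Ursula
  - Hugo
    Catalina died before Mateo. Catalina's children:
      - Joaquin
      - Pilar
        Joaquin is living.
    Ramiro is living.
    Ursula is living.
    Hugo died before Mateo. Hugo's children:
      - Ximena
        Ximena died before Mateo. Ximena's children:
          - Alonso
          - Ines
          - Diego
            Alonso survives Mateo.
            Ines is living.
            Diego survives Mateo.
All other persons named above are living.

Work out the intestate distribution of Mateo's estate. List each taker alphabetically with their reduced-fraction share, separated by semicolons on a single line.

There is no surviving spouse, so the entire estate passes to Mateo's descendants per stirpes.
The estate is divided into 4 equal shares of 1/4 among Catalina, Ramiro, Ursula, Hugo.
Catalina predeceased; the 1/4 allotted to Catalina's branch passes to Catalina's issue by representation.
The 1/4 is divided into 2 equal shares of 1/8 among Joaquin, Pilar.
Joaquin is living and takes 1/8.
Pilar is living and takes 1/8.
Ramiro is living and takes 1/4.
Ursula is living and takes 1/4.
Hugo predeceased; the 1/4 allotted to Hugo's branch passes to Hugo's issue by representation.
Ximena's line is the sole branch at this level, so the full 1/4 passes to Ximena's issue by representation.
The 1/4 is divided into 3 equal shares of 1/12 among Alonso, Ines, Diego.
Alonso is living and takes 1/12.
Ines is living and takes 1/12.
Diego is living and takes 1/12.

Alonso 1/12; Diego 1/12; Ines 1/12; Joaquin 1/8; Pilar 1/8; Ramiro 1/4; Ursula 1/4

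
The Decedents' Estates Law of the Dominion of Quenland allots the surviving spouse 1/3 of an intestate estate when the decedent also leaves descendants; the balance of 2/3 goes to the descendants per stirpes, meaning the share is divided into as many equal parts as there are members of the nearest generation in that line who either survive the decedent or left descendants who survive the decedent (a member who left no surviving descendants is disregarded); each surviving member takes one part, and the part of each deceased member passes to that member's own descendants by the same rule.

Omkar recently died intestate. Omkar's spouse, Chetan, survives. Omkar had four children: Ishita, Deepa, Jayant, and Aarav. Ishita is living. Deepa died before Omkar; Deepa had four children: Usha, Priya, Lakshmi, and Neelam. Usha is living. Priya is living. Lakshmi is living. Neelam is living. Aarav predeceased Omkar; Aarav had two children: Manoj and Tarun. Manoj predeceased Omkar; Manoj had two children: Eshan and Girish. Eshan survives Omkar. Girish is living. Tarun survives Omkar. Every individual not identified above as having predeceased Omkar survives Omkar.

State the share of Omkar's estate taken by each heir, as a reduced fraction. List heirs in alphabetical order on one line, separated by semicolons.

Chetan 1/3; Eshan 1/24; Girish 1/24; Ishita 1/6; Jayant 1/6; Lakshmi 1/24; Neelam 1/24; Priya 1/24; Tarun 1/12; Usha 1/24

Chetan, as surviving spouse, takes 1/3.
The remaining 2/3 passes to Omkar's descendants per stirpes.
The 2/3 is divided into 4 equal shares of 1/6 among Ishita, Deepa, Jayant, Aarav.
Ishita is living and takes 1/6.
Deepa predeceased; the 1/6 allotted to Deepa's branch passes to Deepa's issue by representation.
The 1/6 is divided into 4 equal shares of 1/24 among Usha, Priya, Lakshmi, Neelam.
Usha is living and takes 1/24.
Priya is living and takes 1/24.
Lakshmi is living and takes 1/24.
Neelam is living and takes 1/24.
Jayant is living and takes 1/6.
Aarav predeceased; the 1/6 allotted to Aarav's branch passes to Aarav's issue by representation.
The 1/6 is divided into 2 equal shares of 1/12 among Manoj, Tarun.
Manoj predeceased; the 1/12 allotted to Manoj's branch passes to Manoj's issue by representation.
The 1/12 is divided into 2 equal shares of 1/24 among Eshan, Girish.
Eshan is living and takes 1/24.
Girish is living and takes 1/24.
Tarun is living and takes 1/12.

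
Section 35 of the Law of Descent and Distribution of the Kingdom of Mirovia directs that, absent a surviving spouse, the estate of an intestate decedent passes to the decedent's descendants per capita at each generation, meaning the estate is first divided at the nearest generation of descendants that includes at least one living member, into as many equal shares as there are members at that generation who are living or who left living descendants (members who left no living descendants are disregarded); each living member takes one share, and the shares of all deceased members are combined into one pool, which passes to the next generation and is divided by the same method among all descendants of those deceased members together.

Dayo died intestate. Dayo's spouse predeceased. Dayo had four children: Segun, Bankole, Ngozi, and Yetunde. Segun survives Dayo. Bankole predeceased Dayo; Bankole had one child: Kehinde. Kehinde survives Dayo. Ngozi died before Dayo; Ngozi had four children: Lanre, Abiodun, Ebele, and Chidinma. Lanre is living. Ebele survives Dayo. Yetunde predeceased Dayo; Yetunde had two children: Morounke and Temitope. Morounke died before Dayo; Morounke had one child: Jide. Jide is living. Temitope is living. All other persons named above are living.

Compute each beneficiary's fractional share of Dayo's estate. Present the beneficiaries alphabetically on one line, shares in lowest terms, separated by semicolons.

Abiodun 3/28; Chidinma 3/28; Ebele 3/28; Jide 3/28; Kehinde 3/28; Lanre 3/28; Segun 1/4; Temitope 3/28

There is no surviving spouse, so the entire estate passes to Dayo's descendants per capita at each generation.
At generation 1 (Segun, Bankole, Ngozi, Yetunde) there are 4 shares of (1)/4 = 1/4 each.
Living: Segun — each takes 1/4.
Deceased: Bankole, Ngozi, and Yetunde. Their combined 3/4 is pooled and carried to generation 2.
At generation 2 (Kehinde, Lanre, Abiodun, Ebele, Chidinma, Morounke, Temitope) there are 7 shares of (3/4)/7 = 3/28 each.
Living: Kehinde, Lanre, Abiodun, Ebele, Chidinma, and Temitope — each takes 3/28.
Deceased: Morounke. That 3/28 share is carried to generation 3.
At generation 3 (Jide) there are 1 shares of (3/28)/1 = 3/28 each.
Living: Jide — each takes 3/28.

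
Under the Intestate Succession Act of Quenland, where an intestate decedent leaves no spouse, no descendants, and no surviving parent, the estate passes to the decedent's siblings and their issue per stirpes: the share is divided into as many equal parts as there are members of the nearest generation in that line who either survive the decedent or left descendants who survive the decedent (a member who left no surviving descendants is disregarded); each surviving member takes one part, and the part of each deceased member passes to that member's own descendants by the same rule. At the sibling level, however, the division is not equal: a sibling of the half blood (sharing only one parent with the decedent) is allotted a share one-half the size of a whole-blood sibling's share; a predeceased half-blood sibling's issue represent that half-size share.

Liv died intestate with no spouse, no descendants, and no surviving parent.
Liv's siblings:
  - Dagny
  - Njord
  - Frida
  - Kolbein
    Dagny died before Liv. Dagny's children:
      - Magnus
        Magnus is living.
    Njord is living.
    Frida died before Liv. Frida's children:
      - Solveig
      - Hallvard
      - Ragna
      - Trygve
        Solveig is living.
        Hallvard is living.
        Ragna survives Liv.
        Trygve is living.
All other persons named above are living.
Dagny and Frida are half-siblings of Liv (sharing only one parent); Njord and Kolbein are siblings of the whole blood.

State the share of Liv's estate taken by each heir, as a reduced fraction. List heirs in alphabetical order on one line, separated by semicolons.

Hallvard 1/24; Kolbein 1/3; Magnus 1/6; Njord 1/3; Ragna 1/24; Solveig 1/24; Trygve 1/24

No spouse, descendants, or parent survives, so the estate passes to Liv's siblings per stirpes.
Half-blood siblings count for one-half the weight of whole-blood siblings at the initial division.
Dividing 1 in proportion to weights (total weight 3): Dagny (weight 1/2) → 1/6; Njord (weight 1) → 1/3; Frida (weight 1/2) → 1/6; Kolbein (weight 1) → 1/3.
Dagny predeceased; the 1/6 allotted to Dagny's branch passes to Dagny's issue by representation.
Magnus is the sole taker at this level and receives the full 1/6.
Njord is living and takes 1/3.
Frida predeceased; the 1/6 allotted to Frida's branch passes to Frida's issue by representation.
The 1/6 is divided into 4 equal shares of 1/24 among Solveig, Hallvard, Ragna, Trygve.
Solveig is living and takes 1/24.
Hallvard is living and takes 1/24.
Ragna is living and takes 1/24.
Trygve is living and takes 1/24.
Kolbein is living and takes 1/3.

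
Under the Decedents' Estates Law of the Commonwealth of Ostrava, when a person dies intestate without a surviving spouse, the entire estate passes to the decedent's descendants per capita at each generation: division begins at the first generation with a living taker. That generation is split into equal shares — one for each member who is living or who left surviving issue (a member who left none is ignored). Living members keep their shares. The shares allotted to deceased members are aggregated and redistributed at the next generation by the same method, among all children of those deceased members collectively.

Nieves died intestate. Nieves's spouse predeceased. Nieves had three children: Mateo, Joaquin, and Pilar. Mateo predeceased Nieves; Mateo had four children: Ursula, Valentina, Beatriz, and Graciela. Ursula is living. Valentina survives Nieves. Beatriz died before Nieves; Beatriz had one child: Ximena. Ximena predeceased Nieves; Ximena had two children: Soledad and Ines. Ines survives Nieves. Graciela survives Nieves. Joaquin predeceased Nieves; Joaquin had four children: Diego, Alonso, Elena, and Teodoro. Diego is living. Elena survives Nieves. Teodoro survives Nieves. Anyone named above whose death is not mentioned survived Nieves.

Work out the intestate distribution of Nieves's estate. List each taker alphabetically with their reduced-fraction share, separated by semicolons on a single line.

Alonso 1/12; Diego 1/12; Elena 1/12; Graciela 1/12; Ines 1/24; Pilar 1/3; Soledad 1/24; Teodoro 1/12; Ursula 1/12; Valentina 1/12

There is no surviving spouse, so the entire estate passes to Nieves's descendants per capita at each generation.
At generation 1 (Mateo, Joaquin, Pilar) there are 3 shares of (1)/3 = 1/3 each.
Living: Pilar — each takes 1/3.
Deceased: Mateo and Joaquin. Their combined 2/3 is pooled and carried to generation 2.
At generation 2 (Ursula, Valentina, Beatriz, Graciela, Diego, Alonso, Elena, Teodoro) there are 8 shares of (2/3)/8 = 1/12 each.
Living: Ursula, Valentina, Graciela, Diego, Alonso, Elena, and Teodoro — each takes 1/12.
Deceased: Beatriz. That 1/12 share is carried to generation 3.
At generation 3 (Ximena) there are 1 shares of (1/12)/1 = 1/12 each.
Deceased: Ximena. That 1/12 share is carried to generation 4.
At generation 4 (Soledad, Ines) there are 2 shares of (1/12)/2 = 1/24 each.
Living: Soledad and Ines — each takes 1/24.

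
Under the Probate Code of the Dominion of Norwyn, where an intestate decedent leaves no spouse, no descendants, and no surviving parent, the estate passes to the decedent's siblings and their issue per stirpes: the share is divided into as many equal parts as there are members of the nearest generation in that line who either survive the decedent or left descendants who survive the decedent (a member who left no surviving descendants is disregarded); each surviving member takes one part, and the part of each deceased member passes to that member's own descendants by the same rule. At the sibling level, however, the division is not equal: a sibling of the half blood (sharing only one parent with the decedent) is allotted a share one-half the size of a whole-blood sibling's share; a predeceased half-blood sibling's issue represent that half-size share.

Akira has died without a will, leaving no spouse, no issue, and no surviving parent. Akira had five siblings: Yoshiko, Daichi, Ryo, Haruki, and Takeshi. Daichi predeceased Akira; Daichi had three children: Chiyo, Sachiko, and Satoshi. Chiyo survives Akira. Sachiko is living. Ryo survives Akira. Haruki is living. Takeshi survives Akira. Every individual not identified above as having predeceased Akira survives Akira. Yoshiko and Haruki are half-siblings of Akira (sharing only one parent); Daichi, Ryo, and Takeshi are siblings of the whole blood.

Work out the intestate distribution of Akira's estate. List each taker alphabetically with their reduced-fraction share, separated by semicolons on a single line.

Chiyo 1/12; Haruki 1/8; Ryo 1/4; Sachiko 1/12; Satoshi 1/12; Takeshi 1/4; Yoshiko 1/8

No spouse, descendants, or parent survives, so the estate passes to Akira's siblings per stirpes.
Half-blood siblings count for one-half the weight of whole-blood siblings at the initial division.
Dividing 1 in proportion to weights (total weight 4): Yoshiko (weight 1/2) → 1/8; Daichi (weight 1) → 1/4; Ryo (weight 1) → 1/4; Haruki (weight 1/2) → 1/8; Takeshi (weight 1) → 1/4.
Yoshiko is living and takes 1/8.
Daichi predeceased; the 1/4 allotted to Daichi's branch passes to Daichi's issue by representation.
The 1/4 is divided into 3 equal shares of 1/12 among Chiyo, Sachiko, Satoshi.
Chiyo is living and takes 1/12.
Sachiko is living and takes 1/12.
Satoshi is living and takes 1/12.
Ryo is living and takes 1/4.
Haruki is living and takes 1/8.
Takeshi is living and takes 1/4.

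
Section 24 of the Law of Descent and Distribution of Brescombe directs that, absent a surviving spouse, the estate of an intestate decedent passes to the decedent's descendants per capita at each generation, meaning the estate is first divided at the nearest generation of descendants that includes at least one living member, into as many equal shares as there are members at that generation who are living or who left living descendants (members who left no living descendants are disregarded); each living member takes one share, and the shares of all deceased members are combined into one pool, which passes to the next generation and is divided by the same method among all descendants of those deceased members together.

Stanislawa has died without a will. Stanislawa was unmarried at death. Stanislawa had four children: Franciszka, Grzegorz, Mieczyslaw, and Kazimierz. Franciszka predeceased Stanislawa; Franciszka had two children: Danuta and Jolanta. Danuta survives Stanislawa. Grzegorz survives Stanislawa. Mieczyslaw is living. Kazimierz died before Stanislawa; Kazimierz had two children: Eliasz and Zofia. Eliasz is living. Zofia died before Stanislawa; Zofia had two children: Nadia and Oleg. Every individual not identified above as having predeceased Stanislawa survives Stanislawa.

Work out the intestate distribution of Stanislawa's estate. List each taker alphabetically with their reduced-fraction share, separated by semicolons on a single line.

There is no surviving spouse, so the entire estate passes to Stanislawa's descendants per capita at each generation.
At generation 1 (Franciszka, Grzegorz, Mieczyslaw, Kazimierz) there are 4 shares of (1)/4 = 1/4 each.
Living: Grzegorz and Mieczyslaw — each takes 1/4.
Deceased: Franciszka and Kazimierz. Their combined 1/2 is pooled and carried to generation 2.
At generation 2 (Danuta, Jolanta, Eliasz, Zofia) there are 4 shares of (1/2)/4 = 1/8 each.
Living: Danuta, Jolanta, and Eliasz — each takes 1/8.
Deceased: Zofia. That 1/8 share is carried to generation 3.
At generation 3 (Nadia, Oleg) there are 2 shares of (1/8)/2 = 1/16 each.
Living: Nadia and Oleg — each takes 1/16.

Danuta 1/8; Eliasz 1/8; Grzegorz 1/4; Jolanta 1/8; Mieczyslaw 1/4; Nadia 1/16; Oleg 1/16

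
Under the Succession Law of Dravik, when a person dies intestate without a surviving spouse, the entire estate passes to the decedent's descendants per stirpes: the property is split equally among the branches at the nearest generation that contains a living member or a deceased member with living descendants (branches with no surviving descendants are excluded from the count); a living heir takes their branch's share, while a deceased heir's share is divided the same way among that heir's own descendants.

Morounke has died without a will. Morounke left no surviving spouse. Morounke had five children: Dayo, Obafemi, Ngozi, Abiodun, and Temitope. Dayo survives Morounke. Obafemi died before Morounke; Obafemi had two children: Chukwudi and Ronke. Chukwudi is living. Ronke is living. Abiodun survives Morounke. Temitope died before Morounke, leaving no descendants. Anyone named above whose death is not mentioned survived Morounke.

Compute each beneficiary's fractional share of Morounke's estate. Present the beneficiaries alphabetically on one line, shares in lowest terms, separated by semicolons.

There is no surviving spouse, so the entire estate passes to Morounke's descendants per stirpes.
Temitope left no surviving issue, so that branch lapses and is disregarded.
The estate is divided into 4 equal shares of 1/4 among Dayo, Obafemi, Ngozi, Abiodun.
Dayo is living and takes 1/4.
Obafemi predeceased; the 1/4 allotted to Obafemi's branch passes to Obafemi's issue by representation.
The 1/4 is divided into 2 equal shares of 1/8 among Chukwudi, Ronke.
Chukwudi is living and takes 1/8.
Ronke is living and takes 1/8.
Ngozi is living and takes 1/4.
Abiodun is living and takes 1/4.

Abiodun 1/4; Chukwudi 1/8; Dayo 1/4; Ngozi 1/4; Ronke 1/8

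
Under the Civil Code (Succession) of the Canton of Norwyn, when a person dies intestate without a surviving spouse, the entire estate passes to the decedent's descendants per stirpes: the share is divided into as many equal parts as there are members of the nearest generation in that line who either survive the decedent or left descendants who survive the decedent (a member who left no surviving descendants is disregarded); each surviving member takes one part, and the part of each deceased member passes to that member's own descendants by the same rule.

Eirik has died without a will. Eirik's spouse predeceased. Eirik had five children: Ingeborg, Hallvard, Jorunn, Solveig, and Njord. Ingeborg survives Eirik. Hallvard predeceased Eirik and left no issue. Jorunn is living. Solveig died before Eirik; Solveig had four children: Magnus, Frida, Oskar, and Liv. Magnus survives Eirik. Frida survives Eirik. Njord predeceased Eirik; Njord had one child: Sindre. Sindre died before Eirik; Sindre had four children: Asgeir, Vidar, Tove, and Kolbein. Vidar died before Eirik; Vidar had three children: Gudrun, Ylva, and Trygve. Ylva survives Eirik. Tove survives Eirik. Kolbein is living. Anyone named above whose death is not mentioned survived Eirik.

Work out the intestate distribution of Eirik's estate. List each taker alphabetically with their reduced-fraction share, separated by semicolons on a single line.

Asgeir 1/16; Frida 1/16; Gudrun 1/48; Ingeborg 1/4; Jorunn 1/4; Kolbein 1/16; Liv 1/16; Magnus 1/16; Oskar 1/16; Tove 1/16; Trygve 1/48; Ylva 1/48

There is no surviving spouse, so the entire estate passes to Eirik's descendants per stirpes.
Hallvard left no surviving issue, so that branch lapses and is disregarded.
The estate is divided into 4 equal shares of 1/4 among Ingeborg, Jorunn, Solveig, Njord.
Ingeborg is living and takes 1/4.
Jorunn is living and takes 1/4.
Solveig predeceased; the 1/4 allotted to Solveig's branch passes to Solveig's issue by representation.
The 1/4 is divided into 4 equal shares of 1/16 among Magnus, Frida, Oskar, Liv.
Magnus is living and takes 1/16.
Frida is living and takes 1/16.
Oskar is living and takes 1/16.
Liv is living and takes 1/16.
Njord predeceased; the 1/4 allotted to Njord's branch passes to Njord's issue by representation.
Sindre's line is the sole branch at this level, so the full 1/4 passes to Sindre's issue by representation.
The 1/4 is divided into 4 equal shares of 1/16 among Asgeir, Vidar, Tove, Kolbein.
Asgeir is living and takes 1/16.
Vidar predeceased; the 1/16 allotted to Vidar's branch passes to Vidar's issue by representation.
The 1/16 is divided into 3 equal shares of 1/48 among Gudrun, Ylva, Trygve.
Gudrun is living and takes 1/48.
Ylva is living and takes 1/48.
Trygve is living and takes 1/48.
Tove is living and takes 1/16.
Kolbein is living and takes 1/16.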